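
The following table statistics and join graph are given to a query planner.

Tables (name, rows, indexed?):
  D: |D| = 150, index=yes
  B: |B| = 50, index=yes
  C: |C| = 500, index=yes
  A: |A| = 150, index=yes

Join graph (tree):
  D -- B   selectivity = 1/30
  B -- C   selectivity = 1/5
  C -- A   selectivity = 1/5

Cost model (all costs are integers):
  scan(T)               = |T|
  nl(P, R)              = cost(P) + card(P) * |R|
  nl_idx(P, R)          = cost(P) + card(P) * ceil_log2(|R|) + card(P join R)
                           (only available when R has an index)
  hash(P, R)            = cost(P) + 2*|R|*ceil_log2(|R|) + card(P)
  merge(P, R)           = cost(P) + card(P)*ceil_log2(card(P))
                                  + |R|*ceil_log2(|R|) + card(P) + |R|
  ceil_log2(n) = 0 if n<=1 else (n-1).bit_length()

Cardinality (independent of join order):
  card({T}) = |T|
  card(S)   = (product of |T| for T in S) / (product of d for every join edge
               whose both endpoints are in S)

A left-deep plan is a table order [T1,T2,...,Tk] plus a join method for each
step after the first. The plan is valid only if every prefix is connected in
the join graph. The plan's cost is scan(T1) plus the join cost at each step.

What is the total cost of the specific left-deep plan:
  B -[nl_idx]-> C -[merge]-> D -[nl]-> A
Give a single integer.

step 1: scan B: cost=50, card=50
step 2: join C via nl_idx
    card(P join C) = 50*500/(5) = 5000
    cost = 50 + 50*9 + 5000 = 5500
step 3: join D via merge
    card(P join D) = 5000*150/(30) = 25000
    cost = 5500 + 5000*13 + 150*8 + 5000 + 150 = 76850
step 4: join A via nl
    card(P join A) = 25000*150/(5) = 750000
    cost = 76850 + 25000*150 = 3826850

3826850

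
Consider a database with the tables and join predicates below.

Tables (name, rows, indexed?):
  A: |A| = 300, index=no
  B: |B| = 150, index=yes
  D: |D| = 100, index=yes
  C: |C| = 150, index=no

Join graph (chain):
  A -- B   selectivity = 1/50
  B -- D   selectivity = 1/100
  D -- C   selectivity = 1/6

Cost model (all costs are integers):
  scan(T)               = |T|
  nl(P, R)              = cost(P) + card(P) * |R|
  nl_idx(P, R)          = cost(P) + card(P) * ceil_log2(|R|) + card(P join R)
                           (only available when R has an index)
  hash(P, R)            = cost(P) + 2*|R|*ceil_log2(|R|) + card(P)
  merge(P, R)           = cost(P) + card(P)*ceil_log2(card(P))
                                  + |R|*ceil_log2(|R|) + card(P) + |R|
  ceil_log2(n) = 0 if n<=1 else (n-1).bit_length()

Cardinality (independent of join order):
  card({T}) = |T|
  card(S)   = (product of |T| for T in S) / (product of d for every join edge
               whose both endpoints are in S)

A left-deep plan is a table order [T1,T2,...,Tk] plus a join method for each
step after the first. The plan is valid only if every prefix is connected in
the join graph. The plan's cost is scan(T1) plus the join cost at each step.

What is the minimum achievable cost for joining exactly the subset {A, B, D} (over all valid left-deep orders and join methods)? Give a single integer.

5300

Selinger DP over subsets of {A,B,D}:
  {A}: scan cost=300, card=300
  {B}: scan cost=150, card=150
  {D}: scan cost=100, card=100
  {AB}: card=900; try (B,hash)→3000, (B,nl_idx)→3600, (A,merge)→4500, (B,merge)→4650, (A,hash)→5700, (A,nl)→45150 …(+1); best=3000 via (B,hash)
  {BD}: card=150; try (B,nl_idx)→1050, (D,nl_idx)→1350, (D,hash)→1700, (B,merge)→2250, (D,merge)→2300, (B,hash)→2600 …(+2); best=1050 via (B,nl_idx)
  {ABD}: card=900; try (D,hash)→5300, (A,merge)→5400, (A,hash)→6600, (D,nl_idx)→10200, (D,merge)→13700, (A,nl)→46050 …(+1); best=5300 via (D,hash)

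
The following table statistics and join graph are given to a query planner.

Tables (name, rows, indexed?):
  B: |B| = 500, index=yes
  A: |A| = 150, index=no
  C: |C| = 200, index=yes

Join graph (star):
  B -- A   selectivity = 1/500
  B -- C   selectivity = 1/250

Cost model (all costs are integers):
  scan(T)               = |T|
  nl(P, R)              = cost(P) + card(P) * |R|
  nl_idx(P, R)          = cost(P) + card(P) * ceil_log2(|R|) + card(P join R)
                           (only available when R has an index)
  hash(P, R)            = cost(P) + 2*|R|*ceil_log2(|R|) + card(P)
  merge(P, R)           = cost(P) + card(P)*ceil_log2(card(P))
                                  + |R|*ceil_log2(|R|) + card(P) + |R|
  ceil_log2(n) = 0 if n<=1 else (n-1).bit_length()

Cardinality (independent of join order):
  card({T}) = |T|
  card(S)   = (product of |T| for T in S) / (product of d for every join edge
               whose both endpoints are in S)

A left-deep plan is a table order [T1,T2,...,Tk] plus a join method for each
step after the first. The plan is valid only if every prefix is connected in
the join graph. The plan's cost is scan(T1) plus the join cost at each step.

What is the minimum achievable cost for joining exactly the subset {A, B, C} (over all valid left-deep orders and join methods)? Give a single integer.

2970

Selinger DP over subsets of {A,B,C}:
  {B}: scan cost=500, card=500
  {A}: scan cost=150, card=150
  {C}: scan cost=200, card=200
  {AB}: card=150; try (B,nl_idx)→1650, (A,hash)→3400, (B,merge)→6500, (A,merge)→6850, (B,hash)→9300, (B,nl)→75150 …(+1); best=1650 via (B,nl_idx)
  {BC}: card=400; try (B,nl_idx)→2400, (C,hash)→4200, (C,nl_idx)→4900, (B,merge)→7000, (C,merge)→7300, (B,hash)→9400 …(+2); best=2400 via (B,nl_idx)
  {ABC}: card=120; try (C,nl_idx)→2970, (C,merge)→4800, (C,hash)→5000, (A,hash)→5200, (A,merge)→7750, (C,nl)→31650 …(+1); best=2970 via (C,nl_idx)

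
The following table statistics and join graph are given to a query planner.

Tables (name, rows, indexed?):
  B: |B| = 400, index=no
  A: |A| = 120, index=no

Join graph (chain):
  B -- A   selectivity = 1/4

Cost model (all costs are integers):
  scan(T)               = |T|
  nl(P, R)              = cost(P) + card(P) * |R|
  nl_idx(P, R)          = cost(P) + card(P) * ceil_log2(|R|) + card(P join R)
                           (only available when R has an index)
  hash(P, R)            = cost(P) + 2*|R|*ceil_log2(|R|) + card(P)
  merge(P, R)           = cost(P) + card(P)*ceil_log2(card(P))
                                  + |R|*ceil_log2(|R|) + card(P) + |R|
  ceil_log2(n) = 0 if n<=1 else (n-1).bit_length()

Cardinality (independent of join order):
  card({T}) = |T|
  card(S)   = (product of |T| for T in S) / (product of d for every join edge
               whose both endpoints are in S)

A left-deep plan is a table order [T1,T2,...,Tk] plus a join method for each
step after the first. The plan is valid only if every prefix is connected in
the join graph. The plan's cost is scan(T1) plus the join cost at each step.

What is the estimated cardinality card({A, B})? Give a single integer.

12000

Tables in S: A(120), B(400)
Edges inside S: B-A(d=4)
numerator = 120 * 400 = 48000
denominator = 4 = 4
card(S) = 48000 / 4 = 12000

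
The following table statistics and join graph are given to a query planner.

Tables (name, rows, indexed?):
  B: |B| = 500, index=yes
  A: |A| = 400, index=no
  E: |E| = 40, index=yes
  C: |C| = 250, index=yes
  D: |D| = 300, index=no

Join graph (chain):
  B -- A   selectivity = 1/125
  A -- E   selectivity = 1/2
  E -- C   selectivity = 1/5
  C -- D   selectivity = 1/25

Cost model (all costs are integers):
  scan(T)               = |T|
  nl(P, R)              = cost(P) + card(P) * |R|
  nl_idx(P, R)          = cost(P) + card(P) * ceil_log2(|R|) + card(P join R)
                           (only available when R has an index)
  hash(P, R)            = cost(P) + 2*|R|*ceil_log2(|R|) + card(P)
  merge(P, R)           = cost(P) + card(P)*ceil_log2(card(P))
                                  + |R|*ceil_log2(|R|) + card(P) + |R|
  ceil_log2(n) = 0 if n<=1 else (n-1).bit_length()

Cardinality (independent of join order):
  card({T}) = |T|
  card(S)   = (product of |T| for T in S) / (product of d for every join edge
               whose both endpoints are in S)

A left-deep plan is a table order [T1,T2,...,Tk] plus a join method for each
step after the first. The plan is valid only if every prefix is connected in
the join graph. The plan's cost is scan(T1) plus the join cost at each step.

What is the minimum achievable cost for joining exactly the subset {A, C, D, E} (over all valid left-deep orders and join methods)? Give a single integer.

39280

Selinger DP over subsets of {A,C,D,E}:
  {A}: scan cost=400, card=400
  {E}: scan cost=40, card=40
  {C}: scan cost=250, card=250
  {D}: scan cost=300, card=300
  {AE}: card=8000; try (E,hash)→1280, (A,merge)→4320, (E,merge)→4680, (A,hash)→7280, (E,nl_idx)→10800, (A,nl)→16040 …(+1); best=1280 via (E,hash)
  {CE}: card=2000; try (E,hash)→980, (C,nl_idx)→2360, (C,merge)→2570, (E,merge)→2780, (E,nl_idx)→3750, (C,hash)→4080 …(+2); best=980 via (E,hash)
  {CD}: card=3000; try (C,hash)→4600, (D,merge)→5500, (C,merge)→5550, (C,nl_idx)→5700, (D,hash)→5900, (D,nl)→75250 …(+1); best=4600 via (C,hash)
  {ACE}: card=400000; try (A,hash)→10180, (C,hash)→13280, (A,merge)→28980, (C,merge)→115530, (C,nl_idx)→465280, (A,nl)→800980 …(+1); best=10180 via (A,hash)
  {CDE}: card=24000; try (E,hash)→8080, (D,hash)→8380, (D,merge)→27980, (E,merge)→43880, (E,nl_idx)→46600, (E,nl)→124600 …(+1); best=8080 via (E,hash)
  {ACDE}: card=4800000; try (A,hash)→39280, (A,merge)→396080, (D,hash)→415580, (D,merge)→8013180, (A,nl)→9608080, (D,nl)→120010180; best=39280 via (A,hash)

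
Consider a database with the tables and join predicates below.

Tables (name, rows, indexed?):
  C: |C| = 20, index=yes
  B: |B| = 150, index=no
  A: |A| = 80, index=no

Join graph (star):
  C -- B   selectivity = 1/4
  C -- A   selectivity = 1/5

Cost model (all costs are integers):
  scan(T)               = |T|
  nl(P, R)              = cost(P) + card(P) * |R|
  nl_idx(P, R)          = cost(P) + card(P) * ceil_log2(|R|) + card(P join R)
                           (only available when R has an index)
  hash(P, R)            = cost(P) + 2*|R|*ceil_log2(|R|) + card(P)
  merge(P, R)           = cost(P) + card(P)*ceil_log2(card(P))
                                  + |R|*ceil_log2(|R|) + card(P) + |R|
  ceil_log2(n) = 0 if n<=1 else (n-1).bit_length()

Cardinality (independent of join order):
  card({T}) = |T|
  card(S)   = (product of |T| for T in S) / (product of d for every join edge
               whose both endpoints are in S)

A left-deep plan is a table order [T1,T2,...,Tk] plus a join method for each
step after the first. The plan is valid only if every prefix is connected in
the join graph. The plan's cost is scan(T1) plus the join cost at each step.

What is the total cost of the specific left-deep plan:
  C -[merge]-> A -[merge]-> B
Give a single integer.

5330

step 1: scan C: cost=20, card=20
step 2: join A via merge
    card(P join A) = 20*80/(5) = 320
    cost = 20 + 20*5 + 80*7 + 20 + 80 = 780
step 3: join B via merge
    card(P join B) = 320*150/(4) = 12000
    cost = 780 + 320*9 + 150*8 + 320 + 150 = 5330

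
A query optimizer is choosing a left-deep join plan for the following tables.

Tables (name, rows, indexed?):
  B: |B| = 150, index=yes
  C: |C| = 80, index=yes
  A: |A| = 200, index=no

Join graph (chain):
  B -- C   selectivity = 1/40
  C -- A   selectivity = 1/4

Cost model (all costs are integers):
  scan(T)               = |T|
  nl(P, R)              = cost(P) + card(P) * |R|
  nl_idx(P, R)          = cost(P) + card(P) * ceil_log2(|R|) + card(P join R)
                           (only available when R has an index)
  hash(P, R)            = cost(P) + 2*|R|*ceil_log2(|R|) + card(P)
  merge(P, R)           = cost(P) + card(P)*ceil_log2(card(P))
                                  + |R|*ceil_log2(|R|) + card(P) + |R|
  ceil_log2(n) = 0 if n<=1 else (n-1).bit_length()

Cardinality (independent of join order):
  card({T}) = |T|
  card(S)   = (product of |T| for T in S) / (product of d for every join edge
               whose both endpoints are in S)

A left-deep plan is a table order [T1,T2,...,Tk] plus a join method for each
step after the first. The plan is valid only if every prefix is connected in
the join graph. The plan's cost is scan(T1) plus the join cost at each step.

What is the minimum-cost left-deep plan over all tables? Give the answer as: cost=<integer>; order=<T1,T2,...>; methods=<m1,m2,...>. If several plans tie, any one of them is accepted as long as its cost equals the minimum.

Selinger DP (subsets sized 1..n):
  {B}: scan cost=150, card=150
  {C}: scan cost=80, card=80
  {A}: scan cost=200, card=200
  {BC}: card=300; try (B,nl_idx)→1020, (C,hash)→1420, (C,nl_idx)→1500, (B,merge)→2070, (C,merge)→2140, (B,hash)→2560 …(+2); best=1020 via (B,nl_idx)
  {AC}: card=4000; try (C,hash)→1520, (A,merge)→2520, (C,merge)→2640, (A,hash)→3360, (C,nl_idx)→5600, (A,nl)→16080 …(+1); best=1520 via (C,hash)
  {ABC}: card=15000; try (A,hash)→4520, (A,merge)→5820, (B,hash)→7920, (B,nl_idx)→48520, (B,merge)→54870, (A,nl)→61020 …(+1); best=4520 via (A,hash)

cost=4520; order=C,B,A; methods=nl_idx,hash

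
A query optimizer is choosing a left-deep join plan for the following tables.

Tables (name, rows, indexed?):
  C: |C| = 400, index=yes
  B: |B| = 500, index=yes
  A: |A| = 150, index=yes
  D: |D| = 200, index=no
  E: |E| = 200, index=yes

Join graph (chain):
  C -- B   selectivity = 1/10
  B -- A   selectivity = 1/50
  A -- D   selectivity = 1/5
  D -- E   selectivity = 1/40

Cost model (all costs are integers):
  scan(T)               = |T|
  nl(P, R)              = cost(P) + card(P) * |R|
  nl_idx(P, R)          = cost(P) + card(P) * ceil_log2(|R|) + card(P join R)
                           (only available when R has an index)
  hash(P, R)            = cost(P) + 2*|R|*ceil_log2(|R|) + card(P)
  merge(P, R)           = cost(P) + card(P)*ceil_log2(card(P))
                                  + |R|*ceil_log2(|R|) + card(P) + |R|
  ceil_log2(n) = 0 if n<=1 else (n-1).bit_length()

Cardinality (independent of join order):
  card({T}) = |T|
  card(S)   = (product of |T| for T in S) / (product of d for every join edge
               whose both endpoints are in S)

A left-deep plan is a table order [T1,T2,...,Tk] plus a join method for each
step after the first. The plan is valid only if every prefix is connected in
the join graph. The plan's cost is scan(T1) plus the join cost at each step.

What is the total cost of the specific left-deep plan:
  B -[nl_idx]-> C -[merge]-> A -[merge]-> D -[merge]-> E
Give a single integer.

56569950

step 1: scan B: cost=500, card=500
step 2: join C via nl_idx
    card(P join C) = 500*400/(10) = 20000
    cost = 500 + 500*9 + 20000 = 25000
step 3: join A via merge
    card(P join A) = 20000*150/(50) = 60000
    cost = 25000 + 20000*15 + 150*8 + 20000 + 150 = 346350
step 4: join D via merge
    card(P join D) = 60000*200/(5) = 2400000
    cost = 346350 + 60000*16 + 200*8 + 60000 + 200 = 1368150
step 5: join E via merge
    card(P join E) = 2400000*200/(40) = 12000000
    cost = 1368150 + 2400000*22 + 200*8 + 2400000 + 200 = 56569950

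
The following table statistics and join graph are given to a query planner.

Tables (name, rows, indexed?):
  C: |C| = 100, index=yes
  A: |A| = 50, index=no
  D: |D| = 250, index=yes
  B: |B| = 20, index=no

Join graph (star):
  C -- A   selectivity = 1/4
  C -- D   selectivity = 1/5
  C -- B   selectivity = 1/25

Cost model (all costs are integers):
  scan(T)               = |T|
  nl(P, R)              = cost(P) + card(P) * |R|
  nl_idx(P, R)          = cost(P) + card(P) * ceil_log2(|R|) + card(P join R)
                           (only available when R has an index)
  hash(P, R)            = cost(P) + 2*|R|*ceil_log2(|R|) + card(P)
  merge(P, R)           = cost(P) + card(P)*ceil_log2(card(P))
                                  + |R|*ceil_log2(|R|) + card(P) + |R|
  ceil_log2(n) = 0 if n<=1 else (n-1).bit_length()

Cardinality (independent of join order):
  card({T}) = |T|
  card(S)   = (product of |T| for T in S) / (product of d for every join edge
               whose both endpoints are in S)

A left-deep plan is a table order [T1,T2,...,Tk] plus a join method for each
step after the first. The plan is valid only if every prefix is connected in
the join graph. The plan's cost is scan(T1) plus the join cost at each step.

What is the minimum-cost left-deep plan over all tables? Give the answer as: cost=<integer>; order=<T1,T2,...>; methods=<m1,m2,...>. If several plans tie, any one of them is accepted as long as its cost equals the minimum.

Selinger DP (subsets sized 1..n):
  {C}: scan cost=100, card=100
  {A}: scan cost=50, card=50
  {D}: scan cost=250, card=250
  {B}: scan cost=20, card=20
  {AC}: card=1250; try (A,hash)→800, (C,merge)→1200, (A,merge)→1250, (C,hash)→1500, (C,nl_idx)→1650, (C,nl)→5050 …(+1); best=800 via (A,hash)
  {CD}: card=5000; try (C,hash)→1900, (D,merge)→3150, (C,merge)→3300, (D,hash)→4200, (D,nl_idx)→5900, (C,nl_idx)→7000 …(+2); best=1900 via (C,hash)
  {BC}: card=80; try (C,nl_idx)→240, (B,hash)→400, (C,merge)→940, (B,merge)→1020, (C,hash)→1440, (C,nl)→2020 …(+1); best=240 via (C,nl_idx)
  {ACD}: card=62500; try (D,hash)→6050, (A,hash)→7500, (D,merge)→18050, (A,merge)→72250, (D,nl_idx)→73300, (A,nl)→251900 …(+1); best=6050 via (D,hash)
  {ABC}: card=1000; try (A,hash)→920, (A,merge)→1230, (B,hash)→2250, (A,nl)→4240, (B,merge)→15920, (B,nl)→25800; best=920 via (A,hash)
  {BCD}: card=4000; try (D,merge)→3130, (D,hash)→4320, (D,nl_idx)→4880, (B,hash)→7100, (D,nl)→20240, (B,merge)→72020 …(+1); best=3130 via (D,merge)
  {ABCD}: card=50000; try (D,hash)→5920, (A,hash)→7730, (D,merge)→14170, (A,merge)→55480, (D,nl_idx)→58920, (B,hash)→68750 …(+4); best=5920 via (D,hash)

cost=5920; order=B,C,A,D; methods=nl_idx,hash,hash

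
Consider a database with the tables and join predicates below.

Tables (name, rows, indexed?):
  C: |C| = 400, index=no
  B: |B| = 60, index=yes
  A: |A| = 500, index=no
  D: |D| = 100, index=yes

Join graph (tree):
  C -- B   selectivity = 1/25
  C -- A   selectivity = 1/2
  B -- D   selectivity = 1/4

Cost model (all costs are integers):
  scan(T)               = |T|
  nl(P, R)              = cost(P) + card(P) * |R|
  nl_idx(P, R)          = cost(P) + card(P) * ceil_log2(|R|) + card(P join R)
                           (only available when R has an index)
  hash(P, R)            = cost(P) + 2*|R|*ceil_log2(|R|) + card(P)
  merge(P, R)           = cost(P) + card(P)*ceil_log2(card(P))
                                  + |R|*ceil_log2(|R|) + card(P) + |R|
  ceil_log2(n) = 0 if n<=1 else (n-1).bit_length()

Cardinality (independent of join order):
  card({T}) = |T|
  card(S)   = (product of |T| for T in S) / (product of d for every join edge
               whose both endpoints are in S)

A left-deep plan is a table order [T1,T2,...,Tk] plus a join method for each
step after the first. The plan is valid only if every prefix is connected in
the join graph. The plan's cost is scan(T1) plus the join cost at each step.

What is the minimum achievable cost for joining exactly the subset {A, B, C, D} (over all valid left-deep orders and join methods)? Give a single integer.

Selinger DP over subsets of {A,B,C,D}:
  {C}: scan cost=400, card=400
  {B}: scan cost=60, card=60
  {A}: scan cost=500, card=500
  {D}: scan cost=100, card=100
  {BC}: card=960; try (B,hash)→1520, (B,nl_idx)→3760, (C,merge)→4480, (B,merge)→4820, (C,hash)→7320, (C,nl)→24060 …(+1); best=1520 via (B,hash)
  {AC}: card=100000; try (C,hash)→8200, (A,merge)→9400, (C,merge)→9500, (A,hash)→9800, (A,nl)→200400, (C,nl)→200500; best=8200 via (C,hash)
  {BD}: card=1500; try (B,hash)→920, (D,merge)→1280, (B,merge)→1320, (D,hash)→1520, (D,nl_idx)→1980, (B,nl_idx)→2200 …(+2); best=920 via (B,hash)
  {ABC}: card=240000; try (A,hash)→11480, (A,merge)→17080, (B,hash)→108920, (A,nl)→481520, (B,nl_idx)→848200, (B,merge)→1808620 …(+1); best=11480 via (A,hash)
  {BCD}: card=24000; try (D,hash)→3880, (C,hash)→9620, (D,merge)→12880, (C,merge)→22920, (D,nl_idx)→32240, (D,nl)→97520 …(+1); best=3880 via (D,hash)
  {ABCD}: card=6000000; try (A,hash)→36880, (D,hash)→252880, (A,merge)→392880, (D,merge)→4572280, (D,nl_idx)→7691480, (A,nl)→12003880 …(+1); best=36880 via (A,hash)

36880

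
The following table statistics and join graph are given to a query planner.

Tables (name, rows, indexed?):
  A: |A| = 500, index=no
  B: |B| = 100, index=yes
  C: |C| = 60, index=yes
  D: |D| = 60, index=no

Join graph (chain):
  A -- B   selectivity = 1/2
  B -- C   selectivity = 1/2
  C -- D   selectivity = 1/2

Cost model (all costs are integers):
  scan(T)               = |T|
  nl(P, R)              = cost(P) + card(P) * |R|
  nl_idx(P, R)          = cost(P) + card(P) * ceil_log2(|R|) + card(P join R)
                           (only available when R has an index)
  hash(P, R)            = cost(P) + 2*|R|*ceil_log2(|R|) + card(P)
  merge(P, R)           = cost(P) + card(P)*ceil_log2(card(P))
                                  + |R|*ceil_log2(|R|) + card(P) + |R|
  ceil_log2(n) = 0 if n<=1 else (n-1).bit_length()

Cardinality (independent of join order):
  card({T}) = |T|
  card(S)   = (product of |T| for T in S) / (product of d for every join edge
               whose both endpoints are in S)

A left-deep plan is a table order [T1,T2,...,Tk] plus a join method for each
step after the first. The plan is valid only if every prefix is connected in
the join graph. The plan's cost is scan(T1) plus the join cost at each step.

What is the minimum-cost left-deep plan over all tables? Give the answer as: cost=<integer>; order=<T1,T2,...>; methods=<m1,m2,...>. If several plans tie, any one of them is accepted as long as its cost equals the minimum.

Selinger DP (subsets sized 1..n):
  {A}: scan cost=500, card=500
  {B}: scan cost=100, card=100
  {C}: scan cost=60, card=60
  {D}: scan cost=60, card=60
  {AB}: card=25000; try (B,hash)→2400, (A,merge)→5900, (B,merge)→6300, (A,hash)→9200, (B,nl_idx)→29000, (A,nl)→50100 …(+1); best=2400 via (B,hash)
  {BC}: card=3000; try (C,hash)→920, (B,merge)→1280, (C,merge)→1320, (B,hash)→1520, (B,nl_idx)→3480, (C,nl_idx)→3700 …(+2); best=920 via (C,hash)
  {CD}: card=1800; try (D,hash)→840, (C,hash)→840, (D,merge)→900, (C,merge)→900, (C,nl_idx)→2220, (D,nl)→3660 …(+1); best=840 via (D,hash)
  {ABC}: card=750000; try (A,hash)→12920, (C,hash)→28120, (A,merge)→44920, (C,merge)→402820, (C,nl_idx)→902400, (A,nl)→1500920 …(+1); best=12920 via (A,hash)
  {BCD}: card=90000; try (B,hash)→4040, (D,hash)→4640, (B,merge)→23240, (D,merge)→40340, (B,nl_idx)→103440, (B,nl)→180840 …(+1); best=4040 via (B,hash)
  {ABCD}: card=22500000; try (A,hash)→103040, (D,hash)→763640, (A,merge)→1629040, (D,merge)→15763340, (A,nl)→45004040, (D,nl)→45012920; best=103040 via (A,hash)

cost=103040; order=C,D,B,A; methods=hash,hash,hash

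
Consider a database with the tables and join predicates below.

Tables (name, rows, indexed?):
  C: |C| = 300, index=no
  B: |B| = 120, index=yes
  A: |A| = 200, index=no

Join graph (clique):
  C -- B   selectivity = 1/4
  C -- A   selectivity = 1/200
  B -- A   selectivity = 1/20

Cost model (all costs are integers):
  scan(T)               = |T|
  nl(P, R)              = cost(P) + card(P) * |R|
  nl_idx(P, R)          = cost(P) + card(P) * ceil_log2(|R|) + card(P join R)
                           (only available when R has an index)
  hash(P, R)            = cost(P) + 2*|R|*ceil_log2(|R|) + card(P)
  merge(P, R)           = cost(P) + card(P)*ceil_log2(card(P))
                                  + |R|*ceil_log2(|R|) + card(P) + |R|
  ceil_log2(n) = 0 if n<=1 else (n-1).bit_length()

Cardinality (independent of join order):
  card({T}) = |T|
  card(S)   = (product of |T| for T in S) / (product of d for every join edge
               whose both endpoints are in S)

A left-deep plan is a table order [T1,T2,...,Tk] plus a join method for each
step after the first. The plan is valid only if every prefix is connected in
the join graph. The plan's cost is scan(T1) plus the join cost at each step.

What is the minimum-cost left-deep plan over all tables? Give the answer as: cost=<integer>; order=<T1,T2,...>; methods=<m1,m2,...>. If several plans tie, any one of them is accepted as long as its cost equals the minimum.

Selinger DP (subsets sized 1..n):
  {C}: scan cost=300, card=300
  {B}: scan cost=120, card=120
  {A}: scan cost=200, card=200
  {BC}: card=9000; try (B,hash)→2280, (C,merge)→4080, (B,merge)→4260, (C,hash)→5640, (B,nl_idx)→11400, (C,nl)→36120 …(+1); best=2280 via (B,hash)
  {AC}: card=300; try (A,hash)→3800, (C,merge)→5000, (A,merge)→5100, (C,hash)→5800, (C,nl)→60200, (A,nl)→60300; best=3800 via (A,hash)
  {AB}: card=1200; try (B,hash)→2080, (B,nl_idx)→2800, (A,merge)→2880, (B,merge)→2960, (A,hash)→3440, (A,nl)→24120 …(+1); best=2080 via (B,hash)
  {ABC}: card=450; try (B,hash)→5780, (B,nl_idx)→6350, (B,merge)→7760, (C,hash)→8680, (A,hash)→14480, (C,merge)→19480 …(+4); best=5780 via (B,hash)

cost=5780; order=C,A,B; methods=hash,hash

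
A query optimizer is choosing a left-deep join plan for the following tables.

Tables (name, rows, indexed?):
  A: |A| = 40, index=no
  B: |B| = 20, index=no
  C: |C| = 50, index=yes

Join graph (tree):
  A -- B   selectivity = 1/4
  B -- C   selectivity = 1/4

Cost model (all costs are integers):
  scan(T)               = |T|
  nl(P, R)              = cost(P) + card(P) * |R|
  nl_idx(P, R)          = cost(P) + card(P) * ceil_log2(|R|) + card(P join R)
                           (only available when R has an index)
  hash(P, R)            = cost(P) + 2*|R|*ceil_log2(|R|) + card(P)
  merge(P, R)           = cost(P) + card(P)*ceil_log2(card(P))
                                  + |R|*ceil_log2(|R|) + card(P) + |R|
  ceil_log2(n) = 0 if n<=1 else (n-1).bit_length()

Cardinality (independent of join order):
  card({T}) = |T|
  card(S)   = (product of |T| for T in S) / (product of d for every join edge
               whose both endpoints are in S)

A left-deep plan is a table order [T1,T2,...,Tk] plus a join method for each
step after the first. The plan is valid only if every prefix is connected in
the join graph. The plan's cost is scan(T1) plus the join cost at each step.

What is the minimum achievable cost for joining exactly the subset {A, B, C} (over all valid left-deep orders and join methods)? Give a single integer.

1030

Selinger DP over subsets of {A,B,C}:
  {A}: scan cost=40, card=40
  {B}: scan cost=20, card=20
  {C}: scan cost=50, card=50
  {AB}: card=200; try (B,hash)→280, (A,merge)→420, (B,merge)→440, (A,hash)→520, (A,nl)→820, (B,nl)→840; best=280 via (B,hash)
  {BC}: card=250; try (B,hash)→300, (C,nl_idx)→390, (C,merge)→490, (B,merge)→520, (C,hash)→640, (C,nl)→1020 …(+1); best=300 via (B,hash)
  {ABC}: card=2500; try (A,hash)→1030, (C,hash)→1080, (C,merge)→2430, (A,merge)→2830, (C,nl_idx)→3980, (C,nl)→10280 …(+1); best=1030 via (A,hash)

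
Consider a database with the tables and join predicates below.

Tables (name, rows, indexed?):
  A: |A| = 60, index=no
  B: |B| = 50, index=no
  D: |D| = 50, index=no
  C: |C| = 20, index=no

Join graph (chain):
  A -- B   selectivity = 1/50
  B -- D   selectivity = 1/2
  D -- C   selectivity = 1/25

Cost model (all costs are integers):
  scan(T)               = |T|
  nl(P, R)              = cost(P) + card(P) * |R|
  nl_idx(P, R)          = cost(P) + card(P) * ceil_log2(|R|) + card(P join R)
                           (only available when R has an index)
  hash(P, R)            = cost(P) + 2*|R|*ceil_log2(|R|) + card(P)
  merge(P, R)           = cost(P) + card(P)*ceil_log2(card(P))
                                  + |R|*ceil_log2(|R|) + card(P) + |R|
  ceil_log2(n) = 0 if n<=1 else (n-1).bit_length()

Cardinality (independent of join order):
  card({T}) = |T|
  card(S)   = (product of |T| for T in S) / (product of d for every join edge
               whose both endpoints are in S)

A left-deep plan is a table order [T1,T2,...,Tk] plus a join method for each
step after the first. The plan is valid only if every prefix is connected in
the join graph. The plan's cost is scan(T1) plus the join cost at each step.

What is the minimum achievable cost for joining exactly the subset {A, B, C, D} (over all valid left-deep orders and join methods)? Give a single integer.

2650

Selinger DP over subsets of {A,B,C,D}:
  {A}: scan cost=60, card=60
  {B}: scan cost=50, card=50
  {D}: scan cost=50, card=50
  {C}: scan cost=20, card=20
  {AB}: card=60; try (B,hash)→720, (A,hash)→820, (A,merge)→820, (B,merge)→830, (A,nl)→3050, (B,nl)→3060; best=720 via (B,hash)
  {BD}: card=1250; try (D,hash)→700, (B,hash)→700, (D,merge)→750, (B,merge)→750, (D,nl)→2550, (B,nl)→2550; best=700 via (D,hash)
  {CD}: card=40; try (C,hash)→300, (D,merge)→490, (C,merge)→520, (D,hash)→640, (D,nl)→1020, (C,nl)→1050; best=300 via (C,hash)
  {ABD}: card=1500; try (D,hash)→1380, (D,merge)→1490, (A,hash)→2670, (D,nl)→3720, (A,merge)→16120, (A,nl)→75700; best=1380 via (D,hash)
  {BCD}: card=1000; try (B,merge)→930, (B,hash)→940, (C,hash)→2150, (B,nl)→2300, (C,merge)→15820, (C,nl)→25700; best=930 via (B,merge)
  {ABCD}: card=1200; try (A,hash)→2650, (C,hash)→3080, (A,merge)→12350, (C,merge)→19500, (C,nl)→31380, (A,nl)→60930; best=2650 via (A,hash)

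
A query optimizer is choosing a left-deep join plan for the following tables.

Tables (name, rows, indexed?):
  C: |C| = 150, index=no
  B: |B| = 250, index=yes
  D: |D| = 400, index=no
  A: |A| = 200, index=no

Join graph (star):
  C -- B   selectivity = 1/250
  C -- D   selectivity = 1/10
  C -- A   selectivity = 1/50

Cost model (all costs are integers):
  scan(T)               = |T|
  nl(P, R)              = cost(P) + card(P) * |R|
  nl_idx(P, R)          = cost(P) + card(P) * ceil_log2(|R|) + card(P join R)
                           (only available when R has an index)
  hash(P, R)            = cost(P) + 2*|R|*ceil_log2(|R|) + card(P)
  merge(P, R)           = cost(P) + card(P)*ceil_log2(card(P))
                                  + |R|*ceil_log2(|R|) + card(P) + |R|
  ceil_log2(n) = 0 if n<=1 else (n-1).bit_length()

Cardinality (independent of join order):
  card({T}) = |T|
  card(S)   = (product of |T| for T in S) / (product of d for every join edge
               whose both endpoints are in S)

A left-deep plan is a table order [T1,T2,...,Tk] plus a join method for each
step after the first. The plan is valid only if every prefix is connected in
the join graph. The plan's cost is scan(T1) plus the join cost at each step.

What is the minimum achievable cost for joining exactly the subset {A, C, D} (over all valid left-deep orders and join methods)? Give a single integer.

Selinger DP over subsets of {A,C,D}:
  {C}: scan cost=150, card=150
  {D}: scan cost=400, card=400
  {A}: scan cost=200, card=200
  {CD}: card=6000; try (C,hash)→3200, (D,merge)→5500, (C,merge)→5750, (D,hash)→7500, (D,nl)→60150, (C,nl)→60400; best=3200 via (C,hash)
  {AC}: card=600; try (C,hash)→2800, (A,merge)→3300, (C,merge)→3350, (A,hash)→3500, (A,nl)→30150, (C,nl)→30200; best=2800 via (C,hash)
  {ACD}: card=24000; try (D,hash)→10600, (A,hash)→12400, (D,merge)→13400, (A,merge)→89000, (D,nl)→242800, (A,nl)→1203200; best=10600 via (D,hash)

10600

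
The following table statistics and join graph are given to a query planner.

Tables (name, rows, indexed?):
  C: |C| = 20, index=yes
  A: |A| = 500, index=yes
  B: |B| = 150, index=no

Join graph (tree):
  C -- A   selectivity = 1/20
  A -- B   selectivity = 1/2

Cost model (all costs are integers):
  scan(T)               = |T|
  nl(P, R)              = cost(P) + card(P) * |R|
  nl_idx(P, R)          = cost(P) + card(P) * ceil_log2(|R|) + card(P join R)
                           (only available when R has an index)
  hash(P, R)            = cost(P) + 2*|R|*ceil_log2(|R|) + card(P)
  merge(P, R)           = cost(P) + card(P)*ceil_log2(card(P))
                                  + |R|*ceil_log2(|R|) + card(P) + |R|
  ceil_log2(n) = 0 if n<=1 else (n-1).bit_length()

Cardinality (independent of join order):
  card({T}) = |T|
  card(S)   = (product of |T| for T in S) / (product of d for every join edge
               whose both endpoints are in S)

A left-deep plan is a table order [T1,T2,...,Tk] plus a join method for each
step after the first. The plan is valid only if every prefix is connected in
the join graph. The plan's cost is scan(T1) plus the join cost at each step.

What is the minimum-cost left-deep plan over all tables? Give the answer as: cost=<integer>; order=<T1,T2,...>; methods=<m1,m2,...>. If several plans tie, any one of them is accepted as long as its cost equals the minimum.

Selinger DP (subsets sized 1..n):
  {C}: scan cost=20, card=20
  {A}: scan cost=500, card=500
  {B}: scan cost=150, card=150
  {AC}: card=500; try (A,nl_idx)→700, (C,hash)→1200, (C,nl_idx)→3500, (A,merge)→5140, (C,merge)→5620, (A,hash)→9040 …(+2); best=700 via (A,nl_idx)
  {AB}: card=37500; try (B,hash)→3400, (A,merge)→6500, (B,merge)→6850, (A,hash)→9300, (A,nl_idx)→39000, (A,nl)→75150 …(+1); best=3400 via (B,hash)
  {ABC}: card=37500; try (B,hash)→3600, (B,merge)→7050, (C,hash)→41100, (B,nl)→75700, (C,nl_idx)→228400, (C,merge)→641020 …(+1); best=3600 via (B,hash)

cost=3600; order=C,A,B; methods=nl_idx,hash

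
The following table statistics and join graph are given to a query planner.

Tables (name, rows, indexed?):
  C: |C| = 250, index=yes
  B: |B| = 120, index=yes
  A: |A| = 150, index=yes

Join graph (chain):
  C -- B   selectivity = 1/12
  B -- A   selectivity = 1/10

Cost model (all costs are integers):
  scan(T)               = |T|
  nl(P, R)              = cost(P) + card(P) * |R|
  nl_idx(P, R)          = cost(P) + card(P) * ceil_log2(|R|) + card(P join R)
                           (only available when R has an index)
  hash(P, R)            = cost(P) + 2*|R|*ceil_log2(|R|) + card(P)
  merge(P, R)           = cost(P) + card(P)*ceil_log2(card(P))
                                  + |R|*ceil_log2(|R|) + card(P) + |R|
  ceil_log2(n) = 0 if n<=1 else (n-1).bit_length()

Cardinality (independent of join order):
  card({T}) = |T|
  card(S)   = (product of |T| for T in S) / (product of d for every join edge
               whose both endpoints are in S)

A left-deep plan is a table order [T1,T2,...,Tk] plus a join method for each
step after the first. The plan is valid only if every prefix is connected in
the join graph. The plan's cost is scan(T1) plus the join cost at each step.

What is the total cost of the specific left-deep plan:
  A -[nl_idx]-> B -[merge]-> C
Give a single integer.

step 1: scan A: cost=150, card=150
step 2: join B via nl_idx
    card(P join B) = 150*120/(10) = 1800
    cost = 150 + 150*7 + 1800 = 3000
step 3: join C via merge
    card(P join C) = 1800*250/(12) = 37500
    cost = 3000 + 1800*11 + 250*8 + 1800 + 250 = 26850

26850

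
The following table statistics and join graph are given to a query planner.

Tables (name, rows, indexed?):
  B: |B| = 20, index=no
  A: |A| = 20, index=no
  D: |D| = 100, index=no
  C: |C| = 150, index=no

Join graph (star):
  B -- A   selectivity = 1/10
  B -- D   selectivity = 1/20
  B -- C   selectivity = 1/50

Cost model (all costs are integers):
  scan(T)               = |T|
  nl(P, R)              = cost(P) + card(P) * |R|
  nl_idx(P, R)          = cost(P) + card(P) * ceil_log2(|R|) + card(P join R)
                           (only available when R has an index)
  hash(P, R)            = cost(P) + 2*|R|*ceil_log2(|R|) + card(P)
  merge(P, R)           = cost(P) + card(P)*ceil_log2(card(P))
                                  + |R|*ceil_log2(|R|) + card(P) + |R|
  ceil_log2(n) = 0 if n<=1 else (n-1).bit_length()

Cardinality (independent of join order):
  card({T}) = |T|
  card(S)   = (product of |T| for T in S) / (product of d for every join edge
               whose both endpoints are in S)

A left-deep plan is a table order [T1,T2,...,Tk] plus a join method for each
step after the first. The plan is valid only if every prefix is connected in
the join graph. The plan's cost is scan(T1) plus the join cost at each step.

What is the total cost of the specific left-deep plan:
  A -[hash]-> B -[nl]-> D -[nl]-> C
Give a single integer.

step 1: scan A: cost=20, card=20
step 2: join B via hash
    card(P join B) = 20*20/(10) = 40
    cost = 20 + 2*20*5 + 20 = 240
step 3: join D via nl
    card(P join D) = 40*100/(20) = 200
    cost = 240 + 40*100 = 4240
step 4: join C via nl
    card(P join C) = 200*150/(50) = 600
    cost = 4240 + 200*150 = 34240

34240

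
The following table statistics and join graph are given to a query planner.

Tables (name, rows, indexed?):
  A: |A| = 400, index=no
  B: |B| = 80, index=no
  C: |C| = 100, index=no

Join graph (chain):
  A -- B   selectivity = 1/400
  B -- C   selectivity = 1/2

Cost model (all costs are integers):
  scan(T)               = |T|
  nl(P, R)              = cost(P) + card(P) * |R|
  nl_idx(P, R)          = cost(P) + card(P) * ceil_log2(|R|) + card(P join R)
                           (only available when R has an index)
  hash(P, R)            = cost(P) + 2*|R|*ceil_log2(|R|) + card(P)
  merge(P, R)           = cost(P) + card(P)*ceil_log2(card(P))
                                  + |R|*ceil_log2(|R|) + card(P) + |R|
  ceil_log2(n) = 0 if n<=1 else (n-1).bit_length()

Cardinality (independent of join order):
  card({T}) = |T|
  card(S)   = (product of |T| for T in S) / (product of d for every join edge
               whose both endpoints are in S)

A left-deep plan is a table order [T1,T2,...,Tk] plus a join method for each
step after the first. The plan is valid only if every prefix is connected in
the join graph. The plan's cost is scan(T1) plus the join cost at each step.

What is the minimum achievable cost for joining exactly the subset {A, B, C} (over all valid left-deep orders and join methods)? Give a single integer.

3360

Selinger DP over subsets of {A,B,C}:
  {A}: scan cost=400, card=400
  {B}: scan cost=80, card=80
  {C}: scan cost=100, card=100
  {AB}: card=80; try (B,hash)→1920, (A,merge)→4720, (B,merge)→5040, (A,hash)→7360, (A,nl)→32080, (B,nl)→32400; best=1920 via (B,hash)
  {BC}: card=4000; try (B,hash)→1320, (C,merge)→1520, (B,merge)→1540, (C,hash)→1560, (C,nl)→8080, (B,nl)→8100; best=1320 via (B,hash)
  {ABC}: card=4000; try (C,merge)→3360, (C,hash)→3400, (C,nl)→9920, (A,hash)→12520, (A,merge)→57320, (A,nl)→1601320; best=3360 via (C,merge)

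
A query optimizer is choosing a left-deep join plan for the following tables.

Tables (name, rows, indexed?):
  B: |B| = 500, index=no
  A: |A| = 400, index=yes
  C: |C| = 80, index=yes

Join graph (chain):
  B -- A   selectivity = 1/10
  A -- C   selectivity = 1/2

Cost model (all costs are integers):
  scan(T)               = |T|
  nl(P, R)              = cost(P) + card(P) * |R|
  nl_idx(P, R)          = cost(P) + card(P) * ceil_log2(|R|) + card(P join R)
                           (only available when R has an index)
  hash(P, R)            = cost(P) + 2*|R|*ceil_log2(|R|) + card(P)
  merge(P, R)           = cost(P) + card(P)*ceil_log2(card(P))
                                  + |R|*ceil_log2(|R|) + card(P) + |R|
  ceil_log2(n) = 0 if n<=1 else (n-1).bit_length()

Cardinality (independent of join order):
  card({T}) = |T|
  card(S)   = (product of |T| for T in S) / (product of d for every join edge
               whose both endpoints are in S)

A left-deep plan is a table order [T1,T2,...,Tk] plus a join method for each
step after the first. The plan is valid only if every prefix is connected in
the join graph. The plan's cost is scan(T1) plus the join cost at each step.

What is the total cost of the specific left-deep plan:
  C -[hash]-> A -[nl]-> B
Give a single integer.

step 1: scan C: cost=80, card=80
step 2: join A via hash
    card(P join A) = 80*400/(2) = 16000
    cost = 80 + 2*400*9 + 80 = 7360
step 3: join B via nl
    card(P join B) = 16000*500/(10) = 800000
    cost = 7360 + 16000*500 = 8007360

8007360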